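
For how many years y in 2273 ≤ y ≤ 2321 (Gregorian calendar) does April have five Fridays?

14

April has 30 days; it has five Fridays when Friday falls among the first (month-length − 28) days — i.e. when April 1 is one of Friday/Thursday.
April 1 by year: 2273:Tue 2274:Wed 2275:Thu✓ 2276:Sat 2277:Sun 2278:Mon 2279:Tue 2280:Thu✓ 2281:Fri✓ 2282:Sat 2283:Sun 2284:Tue 2285:Wed 2286:Thu✓ 2287:Fri✓ …(19 more)… 2307:Mon 2308:Wed 2309:Thu✓ 2310:Fri✓ 2311:Sat 2312:Mon 2313:Tue 2314:Wed 2315:Thu✓ 2316:Sat 2317:Sun 2318:Mon 2319:Tue 2320:Thu✓ 2321:Fri✓
Years with five Fridays: 2275, 2280, 2281, 2286, 2287, 2292, 2297, 2298, 2304, 2309, 2310, 2315, 2320, 2321 → 14.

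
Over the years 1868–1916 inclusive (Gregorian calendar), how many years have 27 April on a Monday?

8

Track 27 April's weekday year by year (advancing +1, or +2 across a Feb 29):
  1868: Mon ✓  1869: Tue (+1)  1870: Wed (+1)  1871: Thu (+1)  1872: Sat (+2)
  1873: Sun (+1)  1874: Mon (+1) ✓  1875: Tue (+1)  1876: Thu (+2)  1877: Fri (+1)
  1878: Sat (+1)  1879: Sun (+1)  1880: Tue (+2)  1881: Wed (+1)  … (21 more years) …
  1903: Mon (+1) ✓  1904: Wed (+2)  1905: Thu (+1)  1906: Fri (+1)  1907: Sat (+1)
  1908: Mon (+2) ✓  1909: Tue (+1)  1910: Wed (+1)  1911: Thu (+1)  1912: Sat (+2)
  1913: Sun (+1)  1914: Mon (+1) ✓  1915: Tue (+1)  1916: Thu (+2)
Monday years: 1868, 1874, 1885, 1891, 1896, 1903, 1908, 1914 — 8 in total.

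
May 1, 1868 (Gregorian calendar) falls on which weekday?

January 1, 1868 is a Wednesday.
May 1 is day 122 of the year, i.e. 121 days after Jan 1.
121 mod 7 = 2, so advance 2 weekdays from Wednesday: Friday.

Friday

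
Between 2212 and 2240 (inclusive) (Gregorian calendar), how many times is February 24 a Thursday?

Track February 24's weekday year by year (advancing +1, or +2 across a Feb 29):
  2212: Mon  2213: Wed (+2)  2214: Thu (+1) ✓  2215: Fri (+1)  2216: Sat (+1)
  2217: Mon (+2)  2218: Tue (+1)  2219: Wed (+1)  2220: Thu (+1) ✓  2221: Sat (+2)
  2222: Sun (+1)  2223: Mon (+1)  2224: Tue (+1)  2225: Thu (+2) ✓  2226: Fri (+1)
  2227: Sat (+1)  2228: Sun (+1)  2229: Tue (+2)  2230: Wed (+1)  2231: Thu (+1) ✓
  2232: Fri (+1)  2233: Sun (+2)  2234: Mon (+1)  2235: Tue (+1)  2236: Wed (+1)
  2237: Fri (+2)  2238: Sat (+1)  2239: Sun (+1)  2240: Mon (+1)
Thursday years: 2214, 2220, 2225, 2231 — 4 in total.

4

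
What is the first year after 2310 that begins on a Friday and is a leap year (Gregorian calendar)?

Jan 1 advances by 2 weekdays after a leap year and by 1 after a common year.
2310: Jan 1 is Saturday.
2311: Sunday
2312: Monday (leap)
2313: Wednesday
2314: Thursday
2315: Friday
2316: Saturday (leap)
2317: Monday
2318: Tuesday
2319: Wednesday
2320: Thursday (leap)
2321: Saturday
2322: Sunday
2323: Monday
2324: Tuesday (leap)
2325: Thursday
2326: Friday
2327: Saturday
2328: Sunday (leap)
2329: Tuesday
2330: Wednesday
2331: Thursday
2332: Friday (leap)
2332 begins on a Friday and is a leap year.

2332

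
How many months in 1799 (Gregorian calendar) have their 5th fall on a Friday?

2

Check the 5th of each month of 1799: Jan 5: Sat, Feb 5: Tue, Mar 5: Tue, Apr 5: Fri, May 5: Sun, Jun 5: Wed, Jul 5: Fri, Aug 5: Mon, Sep 5: Thu, Oct 5: Sat, Nov 5: Tue, Dec 5: Thu.
Friday occurs in April, July — 2 months.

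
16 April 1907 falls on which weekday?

Tuesday

January 1, 1907 is a Tuesday.
April 16 is day 106 of the year, i.e. 105 days after Jan 1.
105 mod 7 = 0, so advance 0 weekdays from Tuesday: Tuesday.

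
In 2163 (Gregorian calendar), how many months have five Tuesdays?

A month of length L has five Tuesdays iff its first Tuesday is on day ≤ L−28 (so day 1–3 in a 31-day month, 1–2 in a 30-day month, day 1 in a leap February).
Checking each month of 2163: Jan starts Sat (31d); Feb starts Tue (28d); Mar starts Tue (31d) ✓; Apr starts Fri (30d); May starts Sun (31d) ✓; Jun starts Wed (30d); Jul starts Fri (31d); Aug starts Mon (31d) ✓; Sep starts Thu (30d); Oct starts Sat (31d); Nov starts Tue (30d) ✓; Dec starts Thu (31d).
Five-Tuesday months: March, May, August, November → 4.

4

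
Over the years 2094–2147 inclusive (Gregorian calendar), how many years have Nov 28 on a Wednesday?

Track Nov 28's weekday year by year (advancing +1, or +2 across a Feb 29):
  2094: Sun  2095: Mon (+1)  2096: Wed (+2) ✓  2097: Thu (+1)  2098: Fri (+1)
  2099: Sat (+1)  2100: Sun (+1)  2101: Mon (+1)  2102: Tue (+1)  2103: Wed (+1) ✓
  2104: Fri (+2)  2105: Sat (+1)  2106: Sun (+1)  2107: Mon (+1)  … (26 more years) …
  2134: Sun (+1)  2135: Mon (+1)  2136: Wed (+2) ✓  2137: Thu (+1)  2138: Fri (+1)
  2139: Sat (+1)  2140: Mon (+2)  2141: Tue (+1)  2142: Wed (+1) ✓  2143: Thu (+1)
  2144: Sat (+2)  2145: Sun (+1)  2146: Mon (+1)  2147: Tue (+1)
Wednesday years: 2096, 2103, 2108, 2114, 2125, 2131, 2136, 2142 — 8 in total.

8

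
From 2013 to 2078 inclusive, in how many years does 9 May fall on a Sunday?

Track 9 May's weekday year by year (advancing +1, or +2 across a Feb 29):
  2013: Thu  2014: Fri (+1)  2015: Sat (+1)  2016: Mon (+2)  2017: Tue (+1)
  2018: Wed (+1)  2019: Thu (+1)  2020: Sat (+2)  2021: Sun (+1) ✓  2022: Mon (+1)
  2023: Tue (+1)  2024: Thu (+2)  2025: Fri (+1)  2026: Sat (+1)  … (38 more years) …
  2065: Sat (+1)  2066: Sun (+1) ✓  2067: Mon (+1)  2068: Wed (+2)  2069: Thu (+1)
  2070: Fri (+1)  2071: Sat (+1)  2072: Mon (+2)  2073: Tue (+1)  2074: Wed (+1)
  2075: Thu (+1)  2076: Sat (+2)  2077: Sun (+1) ✓  2078: Mon (+1)
Sunday years: 2021, 2027, 2032, 2038, 2049, 2055, 2060, 2066, 2077 — 9 in total.

9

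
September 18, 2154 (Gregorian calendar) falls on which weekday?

Wednesday

January 1, 2154 is a Tuesday.
September 18 is day 261 of the year, i.e. 260 days after Jan 1.
260 mod 7 = 1, so advance 1 weekday from Tuesday: Wednesday.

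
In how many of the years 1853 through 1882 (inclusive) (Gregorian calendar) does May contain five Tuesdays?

May has 31 days; it has five Tuesdays when Tuesday falls among the first (month-length − 28) days — i.e. when May 1 is one of Tuesday/Monday/Sunday.
May 1 by year: 1853:Sun✓ 1854:Mon✓ 1855:Tue✓ 1856:Thu 1857:Fri 1858:Sat 1859:Sun✓ 1860:Tue✓ 1861:Wed 1862:Thu 1863:Fri 1864:Sun✓ 1865:Mon✓ 1866:Tue✓ 1867:Wed 1868:Fri 1869:Sat 1870:Sun✓ 1871:Mon✓ 1872:Wed 1873:Thu 1874:Fri 1875:Sat 1876:Mon✓ 1877:Tue✓ 1878:Wed 1879:Thu 1880:Sat 1881:Sun✓ 1882:Mon✓
Years with five Tuesdays: 1853, 1854, 1855, 1859, 1860, 1864, 1865, 1866, 1870, 1871, 1876, 1877, 1881, 1882 → 14.

14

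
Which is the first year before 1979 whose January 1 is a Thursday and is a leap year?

Jan 1 advances by 2 weekdays after a leap year and by 1 after a common year.
1979: Jan 1 is Monday.
1978: Sunday
1977: Saturday
1976: Thursday (leap)
1976 begins on a Thursday and is a leap year.

1976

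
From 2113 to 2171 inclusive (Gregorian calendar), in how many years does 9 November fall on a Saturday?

Track 9 November's weekday year by year (advancing +1, or +2 across a Feb 29):
  2113: Thu  2114: Fri (+1)  2115: Sat (+1) ✓  2116: Mon (+2)  2117: Tue (+1)
  2118: Wed (+1)  2119: Thu (+1)  2120: Sat (+2) ✓  2121: Sun (+1)  2122: Mon (+1)
  2123: Tue (+1)  2124: Thu (+2)  2125: Fri (+1)  2126: Sat (+1) ✓  … (31 more years) …
  2158: Thu (+1)  2159: Fri (+1)  2160: Sun (+2)  2161: Mon (+1)  2162: Tue (+1)
  2163: Wed (+1)  2164: Fri (+2)  2165: Sat (+1) ✓  2166: Sun (+1)  2167: Mon (+1)
  2168: Wed (+2)  2169: Thu (+1)  2170: Fri (+1)  2171: Sat (+1) ✓
Saturday years: 2115, 2120, 2126, 2137, 2143, 2148, 2154, 2165, 2171 — 9 in total.

9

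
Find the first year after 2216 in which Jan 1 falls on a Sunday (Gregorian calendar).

Jan 1 advances by 2 weekdays after a leap year and by 1 after a common year.
2216: Jan 1 is Monday (leap).
2217: Wednesday
2218: Thursday
2219: Friday
2220: Saturday (leap)
2221: Monday
2222: Tuesday
2223: Wednesday
2224: Thursday (leap)
2225: Saturday
2226: Sunday
2226 begins on a Sunday

2226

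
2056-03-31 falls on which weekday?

January 1, 2056 is a Saturday.
March 31 is day 91 of the year, i.e. 90 days after Jan 1.
90 mod 7 = 6, so advance 6 weekdays from Saturday: Friday.

Friday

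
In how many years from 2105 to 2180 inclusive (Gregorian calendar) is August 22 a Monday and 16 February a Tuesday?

3

Check each year's weekday for August 22 and 16 February:
  2105: Sat/Mon  2106: Sun/Tue  2107: Mon/Wed  2108: Wed/Thu  2109: Thu/Sat  2110: Fri/Sun  2111: Sat/Mon  2112: Mon/Tue ✓  2113: Tue/Thu  2114: Wed/Fri  2115: Thu/Sat  2116: Sat/Sun  2117: Sun/Tue  2118: Mon/Wed  …(48 more)…  2167: Sat/Mon  2168: Mon/Tue ✓  2169: Tue/Thu  2170: Wed/Fri  2171: Thu/Sat  2172: Sat/Sun  2173: Sun/Tue  2174: Mon/Wed  2175: Tue/Thu  2176: Thu/Fri  2177: Fri/Sun  2178: Sat/Mon  2179: Sun/Tue  2180: Tue/Wed
Both conditions hold in: 2112, 2140, 2168 — 3.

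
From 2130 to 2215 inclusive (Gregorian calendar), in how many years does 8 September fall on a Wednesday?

11

Track 8 September's weekday year by year (advancing +1, or +2 across a Feb 29):
  2130: Fri  2131: Sat (+1)  2132: Mon (+2)  2133: Tue (+1)  2134: Wed (+1) ✓
  2135: Thu (+1)  2136: Sat (+2)  2137: Sun (+1)  2138: Mon (+1)  2139: Tue (+1)
  2140: Thu (+2)  2141: Fri (+1)  2142: Sat (+1)  2143: Sun (+1)  … (58 more years) …
  2202: Wed (+1) ✓  2203: Thu (+1)  2204: Sat (+2)  2205: Sun (+1)  2206: Mon (+1)
  2207: Tue (+1)  2208: Thu (+2)  2209: Fri (+1)  2210: Sat (+1)  2211: Sun (+1)
  2212: Tue (+2)  2213: Wed (+1) ✓  2214: Thu (+1)  2215: Fri (+1)
Wednesday years: 2134, 2145, 2151, 2156, 2162, 2173, 2179, 2184, 2190, 2202, 2213 — 11 in total.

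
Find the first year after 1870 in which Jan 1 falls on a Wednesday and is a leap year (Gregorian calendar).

Jan 1 advances by 2 weekdays after a leap year and by 1 after a common year.
1870: Jan 1 is Saturday.
1871: Sunday
1872: Monday (leap)
1873: Wednesday
1874: Thursday
1875: Friday
1876: Saturday (leap)
1877: Monday
1878: Tuesday
1879: Wednesday
1880: Thursday (leap)
1881: Saturday
1882: Sunday
1883: Monday
1884: Tuesday (leap)
1885: Thursday
1886: Friday
1887: Saturday
1888: Sunday (leap)
1889: Tuesday
1890: Wednesday
1891: Thursday
1892: Friday (leap)
1893: Sunday
1894: Monday
1895: Tuesday
1896: Wednesday (leap)
1896 begins on a Wednesday and is a leap year.

1896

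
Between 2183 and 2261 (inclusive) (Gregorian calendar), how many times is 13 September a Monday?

11

Track 13 September's weekday year by year (advancing +1, or +2 across a Feb 29):
  2183: Sat  2184: Mon (+2) ✓  2185: Tue (+1)  2186: Wed (+1)  2187: Thu (+1)
  2188: Sat (+2)  2189: Sun (+1)  2190: Mon (+1) ✓  2191: Tue (+1)  2192: Thu (+2)
  2193: Fri (+1)  2194: Sat (+1)  2195: Sun (+1)  2196: Tue (+2)  … (51 more years) …
  2248: Wed (+2)  2249: Thu (+1)  2250: Fri (+1)  2251: Sat (+1)  2252: Mon (+2) ✓
  2253: Tue (+1)  2254: Wed (+1)  2255: Thu (+1)  2256: Sat (+2)  2257: Sun (+1)
  2258: Mon (+1) ✓  2259: Tue (+1)  2260: Thu (+2)  2261: Fri (+1)
Monday years: 2184, 2190, 2202, 2213, 2219, 2224, 2230, 2241, 2247, 2252, 2258 — 11 in total.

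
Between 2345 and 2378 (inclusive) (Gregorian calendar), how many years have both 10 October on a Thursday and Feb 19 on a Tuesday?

4

Check each year's weekday for 10 October and Feb 19:
  2345: Wed/Mon  2346: Thu/Tue ✓  2347: Fri/Wed  2348: Sun/Thu  2349: Mon/Sat  2350: Tue/Sun  2351: Wed/Mon  2352: Fri/Tue  2353: Sat/Thu  2354: Sun/Fri  2355: Mon/Sat  2356: Wed/Sun  2357: Thu/Tue ✓  2358: Fri/Wed  …(6 more)…  2365: Sun/Fri  2366: Mon/Sat  2367: Tue/Sun  2368: Thu/Mon  2369: Fri/Wed  2370: Sat/Thu  2371: Sun/Fri  2372: Tue/Sat  2373: Wed/Mon  2374: Thu/Tue ✓  2375: Fri/Wed  2376: Sun/Thu  2377: Mon/Sat  2378: Tue/Sun
Both conditions hold in: 2346, 2357, 2363, 2374 — 4.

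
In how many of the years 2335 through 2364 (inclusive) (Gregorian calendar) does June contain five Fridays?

8

June has 30 days; it has five Fridays when Friday falls among the first (month-length − 28) days — i.e. when June 1 is one of Friday/Thursday.
June 1 by year: 2335:Sat 2336:Mon 2337:Tue 2338:Wed 2339:Thu✓ 2340:Sat 2341:Sun 2342:Mon 2343:Tue 2344:Thu✓ 2345:Fri✓ 2346:Sat 2347:Sun 2348:Tue 2349:Wed 2350:Thu✓ 2351:Fri✓ 2352:Sun 2353:Mon 2354:Tue 2355:Wed 2356:Fri✓ 2357:Sat 2358:Sun 2359:Mon 2360:Wed 2361:Thu✓ 2362:Fri✓ 2363:Sat 2364:Mon
Years with five Fridays: 2339, 2344, 2345, 2350, 2351, 2356, 2361, 2362 → 8.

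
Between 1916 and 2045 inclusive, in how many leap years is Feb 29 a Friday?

Leap years in 1916–2045: 33 of them.
Feb 29 weekday advances by 5 (mod 7) from one leap year to the next four years later (or differs when a century non-leap intervenes).
Leap-day weekdays: 1916:Tue 1920:Sun 1924:Fri✓ 1928:Wed 1932:Mon 1936:Sat 1940:Thu 1944:Tue 1948:Sun 1952:Fri✓ 1956:Wed 1960:Mon 1964:Sat …(7 more)… 1996:Thu 2000:Tue 2004:Sun 2008:Fri✓ 2012:Wed 2016:Mon 2020:Sat 2024:Thu 2028:Tue 2032:Sun 2036:Fri✓ 2040:Wed 2044:Mon
Friday: 1924, 1952, 1980, 2008, 2036 → 5.

5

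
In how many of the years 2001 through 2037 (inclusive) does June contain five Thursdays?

10

June has 30 days; it has five Thursdays when Thursday falls among the first (month-length − 28) days — i.e. when June 1 is one of Thursday/Wednesday.
June 1 by year: 2001:Fri 2002:Sat 2003:Sun 2004:Tue 2005:Wed✓ 2006:Thu✓ 2007:Fri 2008:Sun 2009:Mon 2010:Tue 2011:Wed✓ 2012:Fri 2013:Sat 2014:Sun 2015:Mon …(7 more)… 2023:Thu✓ 2024:Sat 2025:Sun 2026:Mon 2027:Tue 2028:Thu✓ 2029:Fri 2030:Sat 2031:Sun 2032:Tue 2033:Wed✓ 2034:Thu✓ 2035:Fri 2036:Sun 2037:Mon
Years with five Thursdays: 2005, 2006, 2011, 2016, 2017, 2022, 2023, 2028, 2033, 2034 → 10.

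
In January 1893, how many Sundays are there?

January 1893 has 31 days and begins on Sunday.
The first Sunday is January 1.
Sundays fall on 1, 8, 15, 22, 29 — that's 5.

5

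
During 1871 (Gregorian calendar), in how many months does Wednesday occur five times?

4

A month of length L has five Wednesdays iff its first Wednesday is on day ≤ L−28 (so day 1–3 in a 31-day month, 1–2 in a 30-day month, day 1 in a leap February).
Checking each month of 1871: Jan starts Sun (31d); Feb starts Wed (28d); Mar starts Wed (31d) ✓; Apr starts Sat (30d); May starts Mon (31d) ✓; Jun starts Thu (30d); Jul starts Sat (31d); Aug starts Tue (31d) ✓; Sep starts Fri (30d); Oct starts Sun (31d); Nov starts Wed (30d) ✓; Dec starts Fri (31d).
Five-Wednesday months: March, May, August, November → 4.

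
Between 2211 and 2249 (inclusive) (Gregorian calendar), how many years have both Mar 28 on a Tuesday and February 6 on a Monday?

4

Check each year's weekday for Mar 28 and February 6:
  2211: Thu/Wed  2212: Sat/Thu  2213: Sun/Sat  2214: Mon/Sun  2215: Tue/Mon ✓  2216: Thu/Tue  2217: Fri/Thu  2218: Sat/Fri  2219: Sun/Sat  2220: Tue/Sun  2221: Wed/Tue  2222: Thu/Wed  2223: Fri/Thu  2224: Sun/Fri  …(11 more)…  2236: Mon/Sat  2237: Tue/Mon ✓  2238: Wed/Tue  2239: Thu/Wed  2240: Sat/Thu  2241: Sun/Sat  2242: Mon/Sun  2243: Tue/Mon ✓  2244: Thu/Tue  2245: Fri/Thu  2246: Sat/Fri  2247: Sun/Sat  2248: Tue/Sun  2249: Wed/Tue
Both conditions hold in: 2215, 2226, 2237, 2243 — 4.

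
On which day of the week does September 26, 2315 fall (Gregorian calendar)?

Sunday

January 1, 2315 is a Friday.
September 26 is day 269 of the year, i.e. 268 days after Jan 1.
268 mod 7 = 2, so advance 2 weekdays from Friday: Sunday.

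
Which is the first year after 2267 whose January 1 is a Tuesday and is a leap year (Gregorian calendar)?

Jan 1 advances by 2 weekdays after a leap year and by 1 after a common year.
2267: Jan 1 is Tuesday.
2268: Wednesday (leap)
2269: Friday
2270: Saturday
2271: Sunday
2272: Monday (leap)
2273: Wednesday
2274: Thursday
2275: Friday
2276: Saturday (leap)
2277: Monday
2278: Tuesday
2279: Wednesday
2280: Thursday (leap)
2281: Saturday
2282: Sunday
2283: Monday
2284: Tuesday (leap)
2284 begins on a Tuesday and is a leap year.

2284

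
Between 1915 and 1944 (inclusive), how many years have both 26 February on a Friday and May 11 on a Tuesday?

4

Check each year's weekday for 26 February and May 11:
  1915: Fri/Tue ✓  1916: Sat/Thu  1917: Mon/Fri  1918: Tue/Sat  1919: Wed/Sun  1920: Thu/Tue  1921: Sat/Wed  1922: Sun/Thu  1923: Mon/Fri  1924: Tue/Sun  1925: Thu/Mon  1926: Fri/Tue ✓  1927: Sat/Wed  1928: Sun/Fri  1929: Tue/Sat  1930: Wed/Sun  1931: Thu/Mon  1932: Fri/Wed  1933: Sun/Thu  1934: Mon/Fri  1935: Tue/Sat  1936: Wed/Mon  1937: Fri/Tue ✓  1938: Sat/Wed  1939: Sun/Thu  1940: Mon/Sat  1941: Wed/Sun  1942: Thu/Mon  1943: Fri/Tue ✓  1944: Sat/Thu
Both conditions hold in: 1915, 1926, 1937, 1943 — 4.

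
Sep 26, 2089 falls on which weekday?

Monday

January 1, 2089 is a Saturday.
September 26 is day 269 of the year, i.e. 268 days after Jan 1.
268 mod 7 = 2, so advance 2 weekdays from Saturday: Monday.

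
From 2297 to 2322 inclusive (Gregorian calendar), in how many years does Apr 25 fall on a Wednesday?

Track Apr 25's weekday year by year (advancing +1, or +2 across a Feb 29):
  2297: Sun  2298: Mon (+1)  2299: Tue (+1)  2300: Wed (+1) ✓  2301: Thu (+1)
  2302: Fri (+1)  2303: Sat (+1)  2304: Mon (+2)  2305: Tue (+1)  2306: Wed (+1) ✓
  2307: Thu (+1)  2308: Sat (+2)  2309: Sun (+1)  2310: Mon (+1)  2311: Tue (+1)
  2312: Thu (+2)  2313: Fri (+1)  2314: Sat (+1)  2315: Sun (+1)  2316: Tue (+2)
  2317: Wed (+1) ✓  2318: Thu (+1)  2319: Fri (+1)  2320: Sun (+2)  2321: Mon (+1)
  2322: Tue (+1)
Wednesday years: 2300, 2306, 2317 — 3 in total.

3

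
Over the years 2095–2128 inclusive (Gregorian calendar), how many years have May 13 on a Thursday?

5

Track May 13's weekday year by year (advancing +1, or +2 across a Feb 29):
  2095: Fri  2096: Sun (+2)  2097: Mon (+1)  2098: Tue (+1)  2099: Wed (+1)
  2100: Thu (+1) ✓  2101: Fri (+1)  2102: Sat (+1)  2103: Sun (+1)  2104: Tue (+2)
  2105: Wed (+1)  2106: Thu (+1) ✓  2107: Fri (+1)  2108: Sun (+2)  … (6 more years) …
  2115: Mon (+1)  2116: Wed (+2)  2117: Thu (+1) ✓  2118: Fri (+1)  2119: Sat (+1)
  2120: Mon (+2)  2121: Tue (+1)  2122: Wed (+1)  2123: Thu (+1) ✓  2124: Sat (+2)
  2125: Sun (+1)  2126: Mon (+1)  2127: Tue (+1)  2128: Thu (+2) ✓
Thursday years: 2100, 2106, 2117, 2123, 2128 — 5 in total.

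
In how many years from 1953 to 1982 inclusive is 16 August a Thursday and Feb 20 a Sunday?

Check each year's weekday for 16 August and Feb 20:
  1953: Sun/Fri  1954: Mon/Sat  1955: Tue/Sun  1956: Thu/Mon  1957: Fri/Wed  1958: Sat/Thu  1959: Sun/Fri  1960: Tue/Sat  1961: Wed/Mon  1962: Thu/Tue  1963: Fri/Wed  1964: Sun/Thu  1965: Mon/Sat  1966: Tue/Sun  1967: Wed/Mon  1968: Fri/Tue  1969: Sat/Thu  1970: Sun/Fri  1971: Mon/Sat  1972: Wed/Sun  1973: Thu/Tue  1974: Fri/Wed  1975: Sat/Thu  1976: Mon/Fri  1977: Tue/Sun  1978: Wed/Mon  1979: Thu/Tue  1980: Sat/Wed  1981: Sun/Fri  1982: Mon/Sat
Both conditions hold in: no year — 0.

0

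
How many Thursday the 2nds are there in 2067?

1

Check the 2nd of each month of 2067: Jan 2: Sun, Feb 2: Wed, Mar 2: Wed, Apr 2: Sat, May 2: Mon, Jun 2: Thu, Jul 2: Sat, Aug 2: Tue, Sep 2: Fri, Oct 2: Sun, Nov 2: Wed, Dec 2: Fri.
Thursday occurs in June — 1 month.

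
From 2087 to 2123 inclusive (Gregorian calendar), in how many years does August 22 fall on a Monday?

6

Track August 22's weekday year by year (advancing +1, or +2 across a Feb 29):
  2087: Fri  2088: Sun (+2)  2089: Mon (+1) ✓  2090: Tue (+1)  2091: Wed (+1)
  2092: Fri (+2)  2093: Sat (+1)  2094: Sun (+1)  2095: Mon (+1) ✓  2096: Wed (+2)
  2097: Thu (+1)  2098: Fri (+1)  2099: Sat (+1)  2100: Sun (+1)  … (9 more years) …
  2110: Fri (+1)  2111: Sat (+1)  2112: Mon (+2) ✓  2113: Tue (+1)  2114: Wed (+1)
  2115: Thu (+1)  2116: Sat (+2)  2117: Sun (+1)  2118: Mon (+1) ✓  2119: Tue (+1)
  2120: Thu (+2)  2121: Fri (+1)  2122: Sat (+1)  2123: Sun (+1)
Monday years: 2089, 2095, 2101, 2107, 2112, 2118 — 6 in total.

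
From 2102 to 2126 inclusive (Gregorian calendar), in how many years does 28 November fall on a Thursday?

Track 28 November's weekday year by year (advancing +1, or +2 across a Feb 29):
  2102: Tue  2103: Wed (+1)  2104: Fri (+2)  2105: Sat (+1)  2106: Sun (+1)
  2107: Mon (+1)  2108: Wed (+2)  2109: Thu (+1) ✓  2110: Fri (+1)  2111: Sat (+1)
  2112: Mon (+2)  2113: Tue (+1)  2114: Wed (+1)  2115: Thu (+1) ✓  2116: Sat (+2)
  2117: Sun (+1)  2118: Mon (+1)  2119: Tue (+1)  2120: Thu (+2) ✓  2121: Fri (+1)
  2122: Sat (+1)  2123: Sun (+1)  2124: Tue (+2)  2125: Wed (+1)  2126: Thu (+1) ✓
Thursday years: 2109, 2115, 2120, 2126 — 4 in total.

4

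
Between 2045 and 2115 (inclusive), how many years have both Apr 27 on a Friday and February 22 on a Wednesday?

3

Check each year's weekday for Apr 27 and February 22:
  2045: Thu/Wed  2046: Fri/Thu  2047: Sat/Fri  2048: Mon/Sat  2049: Tue/Mon  2050: Wed/Tue  2051: Thu/Wed  2052: Sat/Thu  2053: Sun/Sat  2054: Mon/Sun  2055: Tue/Mon  2056: Thu/Tue  2057: Fri/Thu  2058: Sat/Fri  …(43 more)…  2102: Thu/Wed  2103: Fri/Thu  2104: Sun/Fri  2105: Mon/Sun  2106: Tue/Mon  2107: Wed/Tue  2108: Fri/Wed ✓  2109: Sat/Fri  2110: Sun/Sat  2111: Mon/Sun  2112: Wed/Mon  2113: Thu/Wed  2114: Fri/Thu  2115: Sat/Fri
Both conditions hold in: 2068, 2096, 2108 — 3.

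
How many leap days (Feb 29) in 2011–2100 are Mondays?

Leap years in 2011–2100: 22 of them.
Feb 29 weekday advances by 5 (mod 7) from one leap year to the next four years later (or differs when a century non-leap intervenes).
Leap-day weekdays: 2012:Wed 2016:Mon✓ 2020:Sat 2024:Thu 2028:Tue 2032:Sun 2036:Fri 2040:Wed 2044:Mon✓ 2048:Sat 2052:Thu 2056:Tue 2060:Sun 2064:Fri 2068:Wed 2072:Mon✓ 2076:Sat 2080:Thu 2084:Tue 2088:Sun 2092:Fri 2096:Wed
Monday: 2016, 2044, 2072 → 3.

3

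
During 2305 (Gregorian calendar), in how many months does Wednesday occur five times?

A month of length L has five Wednesdays iff its first Wednesday is on day ≤ L−28 (so day 1–3 in a 31-day month, 1–2 in a 30-day month, day 1 in a leap February).
Checking each month of 2305: Jan starts Sun (31d); Feb starts Wed (28d); Mar starts Wed (31d) ✓; Apr starts Sat (30d); May starts Mon (31d) ✓; Jun starts Thu (30d); Jul starts Sat (31d); Aug starts Tue (31d) ✓; Sep starts Fri (30d); Oct starts Sun (31d); Nov starts Wed (30d) ✓; Dec starts Fri (31d).
Five-Wednesday months: March, May, August, November → 4.

4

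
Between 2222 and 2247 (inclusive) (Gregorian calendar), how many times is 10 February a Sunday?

Track 10 February's weekday year by year (advancing +1, or +2 across a Feb 29):
  2222: Sun ✓  2223: Mon (+1)  2224: Tue (+1)  2225: Thu (+2)  2226: Fri (+1)
  2227: Sat (+1)  2228: Sun (+1) ✓  2229: Tue (+2)  2230: Wed (+1)  2231: Thu (+1)
  2232: Fri (+1)  2233: Sun (+2) ✓  2234: Mon (+1)  2235: Tue (+1)  2236: Wed (+1)
  2237: Fri (+2)  2238: Sat (+1)  2239: Sun (+1) ✓  2240: Mon (+1)  2241: Wed (+2)
  2242: Thu (+1)  2243: Fri (+1)  2244: Sat (+1)  2245: Mon (+2)  2246: Tue (+1)
  2247: Wed (+1)
Sunday years: 2222, 2228, 2233, 2239 — 4 in total.

4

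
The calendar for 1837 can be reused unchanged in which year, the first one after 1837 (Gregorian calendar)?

1843

Two years share a calendar iff Jan 1 falls on the same weekday and both are leap or both are common. 1837: Jan 1 is Sunday, common year.
1838: Jan 1 Monday, common
1839: Jan 1 Tuesday, common
1840: Jan 1 Wednesday, leap
1841: Jan 1 Friday, common
1842: Jan 1 Saturday, common
1843: Jan 1 Sunday, common
1843 matches on both conditions.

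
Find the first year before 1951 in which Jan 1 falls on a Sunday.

1950

Jan 1 advances by 2 weekdays after a leap year and by 1 after a common year.
1951: Jan 1 is Monday.
1950: Sunday
1950 begins on a Sunday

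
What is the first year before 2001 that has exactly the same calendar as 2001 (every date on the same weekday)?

1990

Two years share a calendar iff Jan 1 falls on the same weekday and both are leap or both are common. 2001: Jan 1 is Monday, common year.
2000: Jan 1 Saturday, leap
1999: Jan 1 Friday, common
1998: Jan 1 Thursday, common
1997: Jan 1 Wednesday, common
1996: Jan 1 Monday, leap
1995: Jan 1 Sunday, common
1994: Jan 1 Saturday, common
1993: Jan 1 Friday, common
1992: Jan 1 Wednesday, leap
1991: Jan 1 Tuesday, common
1990: Jan 1 Monday, common
1990 matches on both conditions.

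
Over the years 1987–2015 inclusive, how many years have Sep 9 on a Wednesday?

5

Track Sep 9's weekday year by year (advancing +1, or +2 across a Feb 29):
  1987: Wed ✓  1988: Fri (+2)  1989: Sat (+1)  1990: Sun (+1)  1991: Mon (+1)
  1992: Wed (+2) ✓  1993: Thu (+1)  1994: Fri (+1)  1995: Sat (+1)  1996: Mon (+2)
  1997: Tue (+1)  1998: Wed (+1) ✓  1999: Thu (+1)  2000: Sat (+2)  2001: Sun (+1)
  2002: Mon (+1)  2003: Tue (+1)  2004: Thu (+2)  2005: Fri (+1)  2006: Sat (+1)
  2007: Sun (+1)  2008: Tue (+2)  2009: Wed (+1) ✓  2010: Thu (+1)  2011: Fri (+1)
  2012: Sun (+2)  2013: Mon (+1)  2014: Tue (+1)  2015: Wed (+1) ✓
Wednesday years: 1987, 1992, 1998, 2009, 2015 — 5 in total.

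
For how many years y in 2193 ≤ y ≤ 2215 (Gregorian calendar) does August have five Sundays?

9

August has 31 days; it has five Sundays when Sunday falls among the first (month-length − 28) days — i.e. when August 1 is one of Sunday/Saturday/Friday.
August 1 by year: 2193:Thu 2194:Fri✓ 2195:Sat✓ 2196:Mon 2197:Tue 2198:Wed 2199:Thu 2200:Fri✓ 2201:Sat✓ 2202:Sun✓ 2203:Mon 2204:Wed 2205:Thu 2206:Fri✓ 2207:Sat✓ 2208:Mon 2209:Tue 2210:Wed 2211:Thu 2212:Sat✓ 2213:Sun✓ 2214:Mon 2215:Tue
Years with five Sundays: 2194, 2195, 2200, 2201, 2202, 2206, 2207, 2212, 2213 → 9.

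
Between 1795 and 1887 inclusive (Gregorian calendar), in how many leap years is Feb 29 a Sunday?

3

Leap years in 1795–1887: 22 of them.
Feb 29 weekday advances by 5 (mod 7) from one leap year to the next four years later (or differs when a century non-leap intervenes).
Leap-day weekdays: 1796:Mon 1804:Wed 1808:Mon 1812:Sat 1816:Thu 1820:Tue 1824:Sun✓ 1828:Fri 1832:Wed 1836:Mon 1840:Sat 1844:Thu 1848:Tue 1852:Sun✓ 1856:Fri 1860:Wed 1864:Mon 1868:Sat 1872:Thu 1876:Tue 1880:Sun✓ 1884:Fri
Sunday: 1824, 1852, 1880 → 3.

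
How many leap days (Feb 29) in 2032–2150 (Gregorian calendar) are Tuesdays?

3

Leap years in 2032–2150: 29 of them.
Feb 29 weekday advances by 5 (mod 7) from one leap year to the next four years later (or differs when a century non-leap intervenes).
Leap-day weekdays: 2032:Sun 2036:Fri 2040:Wed 2044:Mon 2048:Sat 2052:Thu 2056:Tue✓ 2060:Sun 2064:Fri 2068:Wed 2072:Mon 2076:Sat 2080:Thu …(3 more)… 2096:Wed 2104:Fri 2108:Wed 2112:Mon 2116:Sat 2120:Thu 2124:Tue✓ 2128:Sun 2132:Fri 2136:Wed 2140:Mon 2144:Sat 2148:Thu
Tuesday: 2056, 2084, 2124 → 3.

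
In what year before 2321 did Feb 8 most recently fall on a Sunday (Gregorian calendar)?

From one year to the next, a fixed date's weekday advances by 1, or by 2 when a Feb 29 lies between the two dates.
2321: February 8 is Tuesday.
2320: Sunday (−2)
Feb 8 falls on a Sunday in 2320.

2320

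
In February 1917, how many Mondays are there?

February 1917 has 28 days and begins on Thursday.
The first Monday is February 5.
Mondays fall on 5, 12, 19, 26 — that's 4.

4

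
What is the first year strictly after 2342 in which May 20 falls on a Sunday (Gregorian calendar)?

From one year to the next, a fixed date's weekday advances by 1, or by 2 when a Feb 29 lies between the two dates.
2342: May 20 is Wednesday.
2343: Thursday (+1)
2344: Saturday (+2)
2345: Sunday (+1)
May 20 falls on a Sunday in 2345.

2345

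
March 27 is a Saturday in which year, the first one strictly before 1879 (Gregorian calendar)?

From one year to the next, a fixed date's weekday advances by 1, or by 2 when a Feb 29 lies between the two dates.
1879: March 27 is Thursday.
1878: Wednesday (−1)
1877: Tuesday (−1)
1876: Monday (−1)
1875: Saturday (−2)
March 27 falls on a Saturday in 1875.

1875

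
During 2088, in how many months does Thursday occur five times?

5

A month of length L has five Thursdays iff its first Thursday is on day ≤ L−28 (so day 1–3 in a 31-day month, 1–2 in a 30-day month, day 1 in a leap February).
Checking each month of 2088: Jan starts Thu (31d) ✓; Feb starts Sun (29d); Mar starts Mon (31d); Apr starts Thu (30d) ✓; May starts Sat (31d); Jun starts Tue (30d); Jul starts Thu (31d) ✓; Aug starts Sun (31d); Sep starts Wed (30d) ✓; Oct starts Fri (31d); Nov starts Mon (30d); Dec starts Wed (31d) ✓.
Five-Thursday months: January, April, July, September, December → 5.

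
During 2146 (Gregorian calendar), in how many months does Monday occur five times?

4

A month of length L has five Mondays iff its first Monday is on day ≤ L−28 (so day 1–3 in a 31-day month, 1–2 in a 30-day month, day 1 in a leap February).
Checking each month of 2146: Jan starts Sat (31d) ✓; Feb starts Tue (28d); Mar starts Tue (31d); Apr starts Fri (30d); May starts Sun (31d) ✓; Jun starts Wed (30d); Jul starts Fri (31d); Aug starts Mon (31d) ✓; Sep starts Thu (30d); Oct starts Sat (31d) ✓; Nov starts Tue (30d); Dec starts Thu (31d).
Five-Monday months: January, May, August, October → 4.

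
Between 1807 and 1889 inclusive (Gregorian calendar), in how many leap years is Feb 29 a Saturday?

3

Leap years in 1807–1889: 21 of them.
Feb 29 weekday advances by 5 (mod 7) from one leap year to the next four years later (or differs when a century non-leap intervenes).
Leap-day weekdays: 1808:Mon 1812:Sat✓ 1816:Thu 1820:Tue 1824:Sun 1828:Fri 1832:Wed 1836:Mon 1840:Sat✓ 1844:Thu 1848:Tue 1852:Sun 1856:Fri 1860:Wed 1864:Mon 1868:Sat✓ 1872:Thu 1876:Tue 1880:Sun 1884:Fri 1888:Wed
Saturday: 1812, 1840, 1868 → 3.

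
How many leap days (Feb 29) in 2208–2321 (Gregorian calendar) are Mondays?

5

Leap years in 2208–2321: 28 of them.
Feb 29 weekday advances by 5 (mod 7) from one leap year to the next four years later (or differs when a century non-leap intervenes).
Leap-day weekdays: 2208:Mon✓ 2212:Sat 2216:Thu 2220:Tue 2224:Sun 2228:Fri 2232:Wed 2236:Mon✓ 2240:Sat 2244:Thu 2248:Tue 2252:Sun 2256:Fri 2260:Wed 2264:Mon✓ 2268:Sat 2272:Thu 2276:Tue 2280:Sun 2284:Fri 2288:Wed 2292:Mon✓ 2296:Sat 2304:Mon✓ 2308:Sat 2312:Thu 2316:Tue 2320:Sun
Monday: 2208, 2236, 2264, 2292, 2304 → 5.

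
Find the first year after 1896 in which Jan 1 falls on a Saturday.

1898

Jan 1 advances by 2 weekdays after a leap year and by 1 after a common year.
1896: Jan 1 is Wednesday (leap).
1897: Friday
1898: Saturday
1898 begins on a Saturday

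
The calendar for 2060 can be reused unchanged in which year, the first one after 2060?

Two years share a calendar iff Jan 1 falls on the same weekday and both are leap or both are common. 2060: Jan 1 is Thursday, leap year.
2061: Jan 1 Saturday, common
2062: Jan 1 Sunday, common
2063: Jan 1 Monday, common
2064: Jan 1 Tuesday, leap
2065: Jan 1 Thursday, common
2066: Jan 1 Friday, common
2067: Jan 1 Saturday, common
2068: Jan 1 Sunday, leap
2069: Jan 1 Tuesday, common
2070: Jan 1 Wednesday, common
2071: Jan 1 Thursday, common
2072: Jan 1 Friday, leap
2073: Jan 1 Sunday, common
2074: Jan 1 Monday, common
2075: Jan 1 Tuesday, common
2076: Jan 1 Wednesday, leap
2077: Jan 1 Friday, common
2078: Jan 1 Saturday, common
2079: Jan 1 Sunday, common
2080: Jan 1 Monday, leap
2081: Jan 1 Wednesday, common
2082: Jan 1 Thursday, common
2083: Jan 1 Friday, common
2084: Jan 1 Saturday, leap
2085: Jan 1 Monday, common
2086: Jan 1 Tuesday, common
2087: Jan 1 Wednesday, common
2088: Jan 1 Thursday, leap
2088 matches on both conditions.

2088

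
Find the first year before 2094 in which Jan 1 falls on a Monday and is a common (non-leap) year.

Jan 1 advances by 2 weekdays after a leap year and by 1 after a common year.
2094: Jan 1 is Friday.
2093: Thursday
2092: Tuesday (leap)
2091: Monday
2091 begins on a Monday and is a common year.

2091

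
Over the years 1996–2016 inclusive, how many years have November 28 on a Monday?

3

Track November 28's weekday year by year (advancing +1, or +2 across a Feb 29):
  1996: Thu  1997: Fri (+1)  1998: Sat (+1)  1999: Sun (+1)  2000: Tue (+2)
  2001: Wed (+1)  2002: Thu (+1)  2003: Fri (+1)  2004: Sun (+2)  2005: Mon (+1) ✓
  2006: Tue (+1)  2007: Wed (+1)  2008: Fri (+2)  2009: Sat (+1)  2010: Sun (+1)
  2011: Mon (+1) ✓  2012: Wed (+2)  2013: Thu (+1)  2014: Fri (+1)  2015: Sat (+1)
  2016: Mon (+2) ✓
Monday years: 2005, 2011, 2016 — 3 in total.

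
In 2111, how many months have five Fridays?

A month of length L has five Fridays iff its first Friday is on day ≤ L−28 (so day 1–3 in a 31-day month, 1–2 in a 30-day month, day 1 in a leap February).
Checking each month of 2111: Jan starts Thu (31d) ✓; Feb starts Sun (28d); Mar starts Sun (31d); Apr starts Wed (30d); May starts Fri (31d) ✓; Jun starts Mon (30d); Jul starts Wed (31d) ✓; Aug starts Sat (31d); Sep starts Tue (30d); Oct starts Thu (31d) ✓; Nov starts Sun (30d); Dec starts Tue (31d).
Five-Friday months: January, May, July, October → 4.

4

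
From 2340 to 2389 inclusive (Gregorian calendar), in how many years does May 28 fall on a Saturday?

Track May 28's weekday year by year (advancing +1, or +2 across a Feb 29):
  2340: Tue  2341: Wed (+1)  2342: Thu (+1)  2343: Fri (+1)  2344: Sun (+2)
  2345: Mon (+1)  2346: Tue (+1)  2347: Wed (+1)  2348: Fri (+2)  2349: Sat (+1) ✓
  2350: Sun (+1)  2351: Mon (+1)  2352: Wed (+2)  2353: Thu (+1)  … (22 more years) …
  2376: Fri (+2)  2377: Sat (+1) ✓  2378: Sun (+1)  2379: Mon (+1)  2380: Wed (+2)
  2381: Thu (+1)  2382: Fri (+1)  2383: Sat (+1) ✓  2384: Mon (+2)  2385: Tue (+1)
  2386: Wed (+1)  2387: Thu (+1)  2388: Sat (+2) ✓  2389: Sun (+1)
Saturday years: 2349, 2355, 2360, 2366, 2377, 2383, 2388 — 7 in total.

7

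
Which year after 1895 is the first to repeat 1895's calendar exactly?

1901

Two years share a calendar iff Jan 1 falls on the same weekday and both are leap or both are common. 1895: Jan 1 is Tuesday, common year.
1896: Jan 1 Wednesday, leap
1897: Jan 1 Friday, common
1898: Jan 1 Saturday, common
1899: Jan 1 Sunday, common
1900: Jan 1 Monday, common
1901: Jan 1 Tuesday, common
1901 matches on both conditions.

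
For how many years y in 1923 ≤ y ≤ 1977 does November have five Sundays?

November has 30 days; it has five Sundays when Sunday falls among the first (month-length − 28) days — i.e. when November 1 is one of Sunday/Saturday.
November 1 by year: 1923:Thu 1924:Sat✓ 1925:Sun✓ 1926:Mon 1927:Tue 1928:Thu 1929:Fri 1930:Sat✓ 1931:Sun✓ 1932:Tue 1933:Wed 1934:Thu 1935:Fri 1936:Sun✓ 1937:Mon …(25 more)… 1963:Fri 1964:Sun✓ 1965:Mon 1966:Tue 1967:Wed 1968:Fri 1969:Sat✓ 1970:Sun✓ 1971:Mon 1972:Wed 1973:Thu 1974:Fri 1975:Sat✓ 1976:Mon 1977:Tue
Years with five Sundays: 1924, 1925, 1930, 1931, 1936, 1941, 1942, 1947, 1952, 1953, 1958, 1959, 1964, 1969, 1970, 1975 → 16.

16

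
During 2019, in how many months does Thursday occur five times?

A month of length L has five Thursdays iff its first Thursday is on day ≤ L−28 (so day 1–3 in a 31-day month, 1–2 in a 30-day month, day 1 in a leap February).
Checking each month of 2019: Jan starts Tue (31d) ✓; Feb starts Fri (28d); Mar starts Fri (31d); Apr starts Mon (30d); May starts Wed (31d) ✓; Jun starts Sat (30d); Jul starts Mon (31d); Aug starts Thu (31d) ✓; Sep starts Sun (30d); Oct starts Tue (31d) ✓; Nov starts Fri (30d); Dec starts Sun (31d).
Five-Thursday months: January, May, August, October → 4.

4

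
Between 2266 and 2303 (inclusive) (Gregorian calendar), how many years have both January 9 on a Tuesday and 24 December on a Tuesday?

Check each year's weekday for January 9 and 24 December:
  2266: Tue/Mon  2267: Wed/Tue  2268: Thu/Thu  2269: Sat/Fri  2270: Sun/Sat  2271: Mon/Sun  2272: Tue/Tue ✓  2273: Thu/Wed  2274: Fri/Thu  2275: Sat/Fri  2276: Sun/Sun  2277: Tue/Mon  2278: Wed/Tue  2279: Thu/Wed  …(10 more)…  2290: Thu/Wed  2291: Fri/Thu  2292: Sat/Sat  2293: Mon/Sun  2294: Tue/Mon  2295: Wed/Tue  2296: Thu/Thu  2297: Sat/Fri  2298: Sun/Sat  2299: Mon/Sun  2300: Tue/Mon  2301: Wed/Tue  2302: Thu/Wed  2303: Fri/Thu
Both conditions hold in: 2272 — 1.

1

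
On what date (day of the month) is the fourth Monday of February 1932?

February 1, 1932 is a Monday, so the first Monday is the 1st.
The fourth Monday is 1 + 21 = 22.

22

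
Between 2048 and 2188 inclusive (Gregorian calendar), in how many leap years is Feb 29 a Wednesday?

Leap years in 2048–2188: 35 of them.
Feb 29 weekday advances by 5 (mod 7) from one leap year to the next four years later (or differs when a century non-leap intervenes).
Leap-day weekdays: 2048:Sat 2052:Thu 2056:Tue 2060:Sun 2064:Fri 2068:Wed✓ 2072:Mon 2076:Sat 2080:Thu 2084:Tue 2088:Sun 2092:Fri 2096:Wed✓ …(9 more)… 2140:Mon 2144:Sat 2148:Thu 2152:Tue 2156:Sun 2160:Fri 2164:Wed✓ 2168:Mon 2172:Sat 2176:Thu 2180:Tue 2184:Sun 2188:Fri
Wednesday: 2068, 2096, 2108, 2136, 2164 → 5.

5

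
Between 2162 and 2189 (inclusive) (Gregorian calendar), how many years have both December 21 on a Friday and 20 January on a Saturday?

3

Check each year's weekday for December 21 and 20 January:
  2162: Tue/Wed  2163: Wed/Thu  2164: Fri/Fri  2165: Sat/Sun  2166: Sun/Mon  2167: Mon/Tue  2168: Wed/Wed  2169: Thu/Fri  2170: Fri/Sat ✓  2171: Sat/Sun  2172: Mon/Mon  2173: Tue/Wed  2174: Wed/Thu  2175: Thu/Fri  2176: Sat/Sat  2177: Sun/Mon  2178: Mon/Tue  2179: Tue/Wed  2180: Thu/Thu  2181: Fri/Sat ✓  2182: Sat/Sun  2183: Sun/Mon  2184: Tue/Tue  2185: Wed/Thu  2186: Thu/Fri  2187: Fri/Sat ✓  2188: Sun/Sun  2189: Mon/Tue
Both conditions hold in: 2170, 2181, 2187 — 3.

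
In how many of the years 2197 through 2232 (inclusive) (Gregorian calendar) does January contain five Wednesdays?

15

January has 31 days; it has five Wednesdays when Wednesday falls among the first (month-length − 28) days — i.e. when January 1 is one of Wednesday/Tuesday/Monday.
January 1 by year: 2197:Sun 2198:Mon✓ 2199:Tue✓ 2200:Wed✓ 2201:Thu 2202:Fri 2203:Sat 2204:Sun 2205:Tue✓ 2206:Wed✓ 2207:Thu 2208:Fri 2209:Sun 2210:Mon✓ 2211:Tue✓ …(6 more)… 2218:Thu 2219:Fri 2220:Sat 2221:Mon✓ 2222:Tue✓ 2223:Wed✓ 2224:Thu 2225:Sat 2226:Sun 2227:Mon✓ 2228:Tue✓ 2229:Thu 2230:Fri 2231:Sat 2232:Sun
Years with five Wednesdays: 2198, 2199, 2200, 2205, 2206, 2210, 2211, 2212, 2216, 2217, 2221, 2222, 2223, 2227, 2228 → 15.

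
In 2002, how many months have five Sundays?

A month of length L has five Sundays iff its first Sunday is on day ≤ L−28 (so day 1–3 in a 31-day month, 1–2 in a 30-day month, day 1 in a leap February).
Checking each month of 2002: Jan starts Tue (31d); Feb starts Fri (28d); Mar starts Fri (31d) ✓; Apr starts Mon (30d); May starts Wed (31d); Jun starts Sat (30d) ✓; Jul starts Mon (31d); Aug starts Thu (31d); Sep starts Sun (30d) ✓; Oct starts Tue (31d); Nov starts Fri (30d); Dec starts Sun (31d) ✓.
Five-Sunday months: March, June, September, December → 4.

4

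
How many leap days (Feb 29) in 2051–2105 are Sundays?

Leap years in 2051–2105: 13 of them.
Feb 29 weekday advances by 5 (mod 7) from one leap year to the next four years later (or differs when a century non-leap intervenes).
Leap-day weekdays: 2052:Thu 2056:Tue 2060:Sun✓ 2064:Fri 2068:Wed 2072:Mon 2076:Sat 2080:Thu 2084:Tue 2088:Sun✓ 2092:Fri 2096:Wed 2104:Fri
Sunday: 2060, 2088 → 2.

2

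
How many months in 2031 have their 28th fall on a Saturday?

Check the 28th of each month of 2031: Jan 28: Tue, Feb 28: Fri, Mar 28: Fri, Apr 28: Mon, May 28: Wed, Jun 28: Sat, Jul 28: Mon, Aug 28: Thu, Sep 28: Sun, Oct 28: Tue, Nov 28: Fri, Dec 28: Sun.
Saturday occurs in June — 1 month.

1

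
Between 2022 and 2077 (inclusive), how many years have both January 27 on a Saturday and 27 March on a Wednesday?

Check each year's weekday for January 27 and 27 March:
  2022: Thu/Sun  2023: Fri/Mon  2024: Sat/Wed ✓  2025: Mon/Thu  2026: Tue/Fri  2027: Wed/Sat  2028: Thu/Mon  2029: Sat/Tue  2030: Sun/Wed  2031: Mon/Thu  2032: Tue/Sat  2033: Thu/Sun  2034: Fri/Mon  2035: Sat/Tue  …(28 more)…  2064: Sun/Thu  2065: Tue/Fri  2066: Wed/Sat  2067: Thu/Sun  2068: Fri/Tue  2069: Sun/Wed  2070: Mon/Thu  2071: Tue/Fri  2072: Wed/Sun  2073: Fri/Mon  2074: Sat/Tue  2075: Sun/Wed  2076: Mon/Fri  2077: Wed/Sat
Both conditions hold in: 2024, 2052 — 2.

2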